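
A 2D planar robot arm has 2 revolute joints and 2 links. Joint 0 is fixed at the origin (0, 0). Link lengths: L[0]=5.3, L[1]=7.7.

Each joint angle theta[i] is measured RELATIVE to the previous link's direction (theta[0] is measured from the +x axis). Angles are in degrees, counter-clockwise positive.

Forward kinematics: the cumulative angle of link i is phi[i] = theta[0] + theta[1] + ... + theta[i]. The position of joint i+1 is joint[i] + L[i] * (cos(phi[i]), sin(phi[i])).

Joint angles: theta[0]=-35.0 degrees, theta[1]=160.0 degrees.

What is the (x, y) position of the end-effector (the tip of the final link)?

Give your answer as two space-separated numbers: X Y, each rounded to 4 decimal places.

Answer: -0.0750 3.2675

Derivation:
joint[0] = (0.0000, 0.0000)  (base)
link 0: phi[0] = -35 = -35 deg
  cos(-35 deg) = 0.8192, sin(-35 deg) = -0.5736
  joint[1] = (0.0000, 0.0000) + 5.3 * (0.8192, -0.5736) = (0.0000 + 4.3415, 0.0000 + -3.0400) = (4.3415, -3.0400)
link 1: phi[1] = -35 + 160 = 125 deg
  cos(125 deg) = -0.5736, sin(125 deg) = 0.8192
  joint[2] = (4.3415, -3.0400) + 7.7 * (-0.5736, 0.8192) = (4.3415 + -4.4165, -3.0400 + 6.3075) = (-0.0750, 3.2675)
End effector: (-0.0750, 3.2675)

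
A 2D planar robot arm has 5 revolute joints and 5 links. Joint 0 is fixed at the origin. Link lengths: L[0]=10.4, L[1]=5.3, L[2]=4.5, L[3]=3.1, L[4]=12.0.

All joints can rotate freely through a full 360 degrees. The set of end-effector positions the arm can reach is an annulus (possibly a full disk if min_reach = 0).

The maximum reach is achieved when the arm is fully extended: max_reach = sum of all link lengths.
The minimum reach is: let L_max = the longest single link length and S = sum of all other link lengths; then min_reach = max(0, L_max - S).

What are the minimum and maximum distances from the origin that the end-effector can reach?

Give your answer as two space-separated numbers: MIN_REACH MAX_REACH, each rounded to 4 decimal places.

Link lengths: [10.4, 5.3, 4.5, 3.1, 12.0]
max_reach = 10.4 + 5.3 + 4.5 + 3.1 + 12 = 35.3
L_max = max([10.4, 5.3, 4.5, 3.1, 12.0]) = 12
S (sum of others) = 35.3 - 12 = 23.3
min_reach = max(0, 12 - 23.3) = max(0, -11.3) = 0

Answer: 0.0000 35.3000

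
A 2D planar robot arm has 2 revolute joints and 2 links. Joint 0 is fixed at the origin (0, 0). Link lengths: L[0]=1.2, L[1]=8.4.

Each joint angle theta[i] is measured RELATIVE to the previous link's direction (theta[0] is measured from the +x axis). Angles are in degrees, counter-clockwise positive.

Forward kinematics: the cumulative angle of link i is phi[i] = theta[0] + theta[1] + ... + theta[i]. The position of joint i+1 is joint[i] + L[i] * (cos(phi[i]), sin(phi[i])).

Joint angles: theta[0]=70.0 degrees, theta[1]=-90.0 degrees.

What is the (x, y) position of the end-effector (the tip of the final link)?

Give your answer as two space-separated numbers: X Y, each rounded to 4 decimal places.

joint[0] = (0.0000, 0.0000)  (base)
link 0: phi[0] = 70 = 70 deg
  cos(70 deg) = 0.3420, sin(70 deg) = 0.9397
  joint[1] = (0.0000, 0.0000) + 1.2 * (0.3420, 0.9397) = (0.0000 + 0.4104, 0.0000 + 1.1276) = (0.4104, 1.1276)
link 1: phi[1] = 70 + -90 = -20 deg
  cos(-20 deg) = 0.9397, sin(-20 deg) = -0.3420
  joint[2] = (0.4104, 1.1276) + 8.4 * (0.9397, -0.3420) = (0.4104 + 7.8934, 1.1276 + -2.8730) = (8.3038, -1.7453)
End effector: (8.3038, -1.7453)

Answer: 8.3038 -1.7453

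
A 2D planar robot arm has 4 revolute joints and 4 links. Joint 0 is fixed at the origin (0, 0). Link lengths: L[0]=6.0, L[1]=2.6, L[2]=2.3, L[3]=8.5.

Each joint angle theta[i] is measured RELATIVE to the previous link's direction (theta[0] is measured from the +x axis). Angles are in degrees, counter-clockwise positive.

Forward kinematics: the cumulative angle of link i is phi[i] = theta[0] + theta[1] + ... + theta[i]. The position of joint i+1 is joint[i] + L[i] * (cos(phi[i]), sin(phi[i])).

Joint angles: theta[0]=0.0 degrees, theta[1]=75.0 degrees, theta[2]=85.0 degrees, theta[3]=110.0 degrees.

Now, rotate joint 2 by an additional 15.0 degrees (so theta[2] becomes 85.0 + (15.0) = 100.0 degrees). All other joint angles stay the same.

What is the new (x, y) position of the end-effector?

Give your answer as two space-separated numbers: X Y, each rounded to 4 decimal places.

Answer: 6.5816 -5.4985

Derivation:
joint[0] = (0.0000, 0.0000)  (base)
link 0: phi[0] = 0 = 0 deg
  cos(0 deg) = 1.0000, sin(0 deg) = 0.0000
  joint[1] = (0.0000, 0.0000) + 6 * (1.0000, 0.0000) = (0.0000 + 6.0000, 0.0000 + 0.0000) = (6.0000, 0.0000)
link 1: phi[1] = 0 + 75 = 75 deg
  cos(75 deg) = 0.2588, sin(75 deg) = 0.9659
  joint[2] = (6.0000, 0.0000) + 2.6 * (0.2588, 0.9659) = (6.0000 + 0.6729, 0.0000 + 2.5114) = (6.6729, 2.5114)
link 2: phi[2] = 0 + 75 + 100 = 175 deg
  cos(175 deg) = -0.9962, sin(175 deg) = 0.0872
  joint[3] = (6.6729, 2.5114) + 2.3 * (-0.9962, 0.0872) = (6.6729 + -2.2912, 2.5114 + 0.2005) = (4.3817, 2.7119)
link 3: phi[3] = 0 + 75 + 100 + 110 = 285 deg
  cos(285 deg) = 0.2588, sin(285 deg) = -0.9659
  joint[4] = (4.3817, 2.7119) + 8.5 * (0.2588, -0.9659) = (4.3817 + 2.2000, 2.7119 + -8.2104) = (6.5816, -5.4985)
End effector: (6.5816, -5.4985)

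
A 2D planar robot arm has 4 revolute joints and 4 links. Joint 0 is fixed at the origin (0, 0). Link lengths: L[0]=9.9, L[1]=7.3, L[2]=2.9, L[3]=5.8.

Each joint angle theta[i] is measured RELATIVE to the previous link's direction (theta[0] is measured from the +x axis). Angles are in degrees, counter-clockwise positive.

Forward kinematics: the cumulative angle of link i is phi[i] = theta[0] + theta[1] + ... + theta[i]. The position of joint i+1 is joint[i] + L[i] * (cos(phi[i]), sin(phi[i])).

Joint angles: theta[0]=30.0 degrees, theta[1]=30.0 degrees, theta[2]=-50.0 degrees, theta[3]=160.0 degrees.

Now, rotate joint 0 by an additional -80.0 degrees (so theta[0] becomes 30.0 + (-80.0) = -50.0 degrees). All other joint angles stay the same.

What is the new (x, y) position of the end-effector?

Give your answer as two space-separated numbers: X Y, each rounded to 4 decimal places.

joint[0] = (0.0000, 0.0000)  (base)
link 0: phi[0] = -50 = -50 deg
  cos(-50 deg) = 0.6428, sin(-50 deg) = -0.7660
  joint[1] = (0.0000, 0.0000) + 9.9 * (0.6428, -0.7660) = (0.0000 + 6.3636, 0.0000 + -7.5838) = (6.3636, -7.5838)
link 1: phi[1] = -50 + 30 = -20 deg
  cos(-20 deg) = 0.9397, sin(-20 deg) = -0.3420
  joint[2] = (6.3636, -7.5838) + 7.3 * (0.9397, -0.3420) = (6.3636 + 6.8598, -7.5838 + -2.4967) = (13.2234, -10.0806)
link 2: phi[2] = -50 + 30 + -50 = -70 deg
  cos(-70 deg) = 0.3420, sin(-70 deg) = -0.9397
  joint[3] = (13.2234, -10.0806) + 2.9 * (0.3420, -0.9397) = (13.2234 + 0.9919, -10.0806 + -2.7251) = (14.2152, -12.8057)
link 3: phi[3] = -50 + 30 + -50 + 160 = 90 deg
  cos(90 deg) = 0.0000, sin(90 deg) = 1.0000
  joint[4] = (14.2152, -12.8057) + 5.8 * (0.0000, 1.0000) = (14.2152 + 0.0000, -12.8057 + 5.8000) = (14.2152, -7.0057)
End effector: (14.2152, -7.0057)

Answer: 14.2152 -7.0057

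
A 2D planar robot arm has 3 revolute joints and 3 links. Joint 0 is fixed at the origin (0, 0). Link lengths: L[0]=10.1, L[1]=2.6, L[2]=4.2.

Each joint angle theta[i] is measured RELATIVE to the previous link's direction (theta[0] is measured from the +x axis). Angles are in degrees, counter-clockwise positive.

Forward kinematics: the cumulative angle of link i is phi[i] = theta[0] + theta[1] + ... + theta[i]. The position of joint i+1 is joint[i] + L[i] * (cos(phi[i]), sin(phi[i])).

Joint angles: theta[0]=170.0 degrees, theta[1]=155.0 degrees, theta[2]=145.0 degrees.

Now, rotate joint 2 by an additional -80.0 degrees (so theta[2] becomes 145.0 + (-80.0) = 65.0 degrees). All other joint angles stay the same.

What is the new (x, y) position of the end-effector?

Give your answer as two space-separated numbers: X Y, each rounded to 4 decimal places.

Answer: -4.1795 2.3625

Derivation:
joint[0] = (0.0000, 0.0000)  (base)
link 0: phi[0] = 170 = 170 deg
  cos(170 deg) = -0.9848, sin(170 deg) = 0.1736
  joint[1] = (0.0000, 0.0000) + 10.1 * (-0.9848, 0.1736) = (0.0000 + -9.9466, 0.0000 + 1.7538) = (-9.9466, 1.7538)
link 1: phi[1] = 170 + 155 = 325 deg
  cos(325 deg) = 0.8192, sin(325 deg) = -0.5736
  joint[2] = (-9.9466, 1.7538) + 2.6 * (0.8192, -0.5736) = (-9.9466 + 2.1298, 1.7538 + -1.4913) = (-7.8168, 0.2625)
link 2: phi[2] = 170 + 155 + 65 = 390 deg
  cos(390 deg) = 0.8660, sin(390 deg) = 0.5000
  joint[3] = (-7.8168, 0.2625) + 4.2 * (0.8660, 0.5000) = (-7.8168 + 3.6373, 0.2625 + 2.1000) = (-4.1795, 2.3625)
End effector: (-4.1795, 2.3625)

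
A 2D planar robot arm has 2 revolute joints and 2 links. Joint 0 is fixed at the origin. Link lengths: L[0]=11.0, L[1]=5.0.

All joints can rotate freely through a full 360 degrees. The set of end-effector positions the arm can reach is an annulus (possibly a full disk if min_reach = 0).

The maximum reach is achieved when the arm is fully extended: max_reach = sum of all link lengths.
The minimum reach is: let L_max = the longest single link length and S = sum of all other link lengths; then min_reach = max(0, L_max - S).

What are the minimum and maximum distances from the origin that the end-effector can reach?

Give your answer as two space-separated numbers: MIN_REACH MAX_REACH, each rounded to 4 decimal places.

Answer: 6.0000 16.0000

Derivation:
Link lengths: [11.0, 5.0]
max_reach = 11 + 5 = 16
L_max = max([11.0, 5.0]) = 11
S (sum of others) = 16 - 11 = 5
min_reach = max(0, 11 - 5) = max(0, 6) = 6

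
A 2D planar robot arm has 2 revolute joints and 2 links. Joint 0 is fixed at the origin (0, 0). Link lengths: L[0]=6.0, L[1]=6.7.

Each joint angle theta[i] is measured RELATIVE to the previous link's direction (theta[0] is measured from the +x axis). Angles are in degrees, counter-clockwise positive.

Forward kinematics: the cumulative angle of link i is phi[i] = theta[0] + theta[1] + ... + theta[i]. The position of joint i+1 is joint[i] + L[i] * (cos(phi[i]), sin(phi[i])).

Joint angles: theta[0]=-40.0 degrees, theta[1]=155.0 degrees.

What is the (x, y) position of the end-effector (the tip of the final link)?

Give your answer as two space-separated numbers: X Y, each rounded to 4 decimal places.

Answer: 1.7647 2.2155

Derivation:
joint[0] = (0.0000, 0.0000)  (base)
link 0: phi[0] = -40 = -40 deg
  cos(-40 deg) = 0.7660, sin(-40 deg) = -0.6428
  joint[1] = (0.0000, 0.0000) + 6 * (0.7660, -0.6428) = (0.0000 + 4.5963, 0.0000 + -3.8567) = (4.5963, -3.8567)
link 1: phi[1] = -40 + 155 = 115 deg
  cos(115 deg) = -0.4226, sin(115 deg) = 0.9063
  joint[2] = (4.5963, -3.8567) + 6.7 * (-0.4226, 0.9063) = (4.5963 + -2.8315, -3.8567 + 6.0723) = (1.7647, 2.2155)
End effector: (1.7647, 2.2155)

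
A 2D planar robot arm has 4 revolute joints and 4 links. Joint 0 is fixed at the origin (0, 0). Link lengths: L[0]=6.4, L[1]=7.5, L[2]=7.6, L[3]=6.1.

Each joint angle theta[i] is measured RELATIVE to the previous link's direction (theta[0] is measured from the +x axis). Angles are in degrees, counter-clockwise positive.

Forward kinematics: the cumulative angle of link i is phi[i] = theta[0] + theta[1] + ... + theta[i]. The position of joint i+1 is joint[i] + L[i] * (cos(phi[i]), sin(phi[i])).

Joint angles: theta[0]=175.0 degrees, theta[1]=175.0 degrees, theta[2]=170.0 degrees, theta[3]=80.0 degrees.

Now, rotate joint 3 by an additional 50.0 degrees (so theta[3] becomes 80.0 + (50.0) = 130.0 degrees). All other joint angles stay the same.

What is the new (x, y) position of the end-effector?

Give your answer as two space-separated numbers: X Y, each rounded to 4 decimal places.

Answer: -4.0449 -3.8773

Derivation:
joint[0] = (0.0000, 0.0000)  (base)
link 0: phi[0] = 175 = 175 deg
  cos(175 deg) = -0.9962, sin(175 deg) = 0.0872
  joint[1] = (0.0000, 0.0000) + 6.4 * (-0.9962, 0.0872) = (0.0000 + -6.3756, 0.0000 + 0.5578) = (-6.3756, 0.5578)
link 1: phi[1] = 175 + 175 = 350 deg
  cos(350 deg) = 0.9848, sin(350 deg) = -0.1736
  joint[2] = (-6.3756, 0.5578) + 7.5 * (0.9848, -0.1736) = (-6.3756 + 7.3861, 0.5578 + -1.3024) = (1.0104, -0.7446)
link 2: phi[2] = 175 + 175 + 170 = 520 deg
  cos(520 deg) = -0.9397, sin(520 deg) = 0.3420
  joint[3] = (1.0104, -0.7446) + 7.6 * (-0.9397, 0.3420) = (1.0104 + -7.1417, -0.7446 + 2.5994) = (-6.1313, 1.8548)
link 3: phi[3] = 175 + 175 + 170 + 130 = 650 deg
  cos(650 deg) = 0.3420, sin(650 deg) = -0.9397
  joint[4] = (-6.1313, 1.8548) + 6.1 * (0.3420, -0.9397) = (-6.1313 + 2.0863, 1.8548 + -5.7321) = (-4.0449, -3.8773)
End effector: (-4.0449, -3.8773)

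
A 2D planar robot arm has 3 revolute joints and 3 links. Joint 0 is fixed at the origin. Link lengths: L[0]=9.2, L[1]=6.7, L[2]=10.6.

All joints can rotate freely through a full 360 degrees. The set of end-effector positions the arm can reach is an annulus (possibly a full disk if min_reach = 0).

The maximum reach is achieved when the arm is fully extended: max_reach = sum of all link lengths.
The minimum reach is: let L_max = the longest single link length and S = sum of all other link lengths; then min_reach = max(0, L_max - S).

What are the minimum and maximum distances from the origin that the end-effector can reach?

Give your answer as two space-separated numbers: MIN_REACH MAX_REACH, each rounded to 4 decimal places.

Link lengths: [9.2, 6.7, 10.6]
max_reach = 9.2 + 6.7 + 10.6 = 26.5
L_max = max([9.2, 6.7, 10.6]) = 10.6
S (sum of others) = 26.5 - 10.6 = 15.9
min_reach = max(0, 10.6 - 15.9) = max(0, -5.3) = 0

Answer: 0.0000 26.5000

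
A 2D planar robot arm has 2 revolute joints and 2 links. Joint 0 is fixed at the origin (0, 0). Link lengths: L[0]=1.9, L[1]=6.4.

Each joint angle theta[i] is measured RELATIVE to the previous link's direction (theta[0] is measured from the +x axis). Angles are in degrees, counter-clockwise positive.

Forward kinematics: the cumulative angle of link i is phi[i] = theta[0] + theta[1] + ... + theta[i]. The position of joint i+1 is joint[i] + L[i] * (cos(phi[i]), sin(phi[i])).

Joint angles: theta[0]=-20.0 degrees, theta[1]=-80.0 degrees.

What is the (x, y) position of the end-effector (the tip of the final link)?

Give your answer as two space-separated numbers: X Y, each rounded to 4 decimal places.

Answer: 0.6741 -6.9526

Derivation:
joint[0] = (0.0000, 0.0000)  (base)
link 0: phi[0] = -20 = -20 deg
  cos(-20 deg) = 0.9397, sin(-20 deg) = -0.3420
  joint[1] = (0.0000, 0.0000) + 1.9 * (0.9397, -0.3420) = (0.0000 + 1.7854, 0.0000 + -0.6498) = (1.7854, -0.6498)
link 1: phi[1] = -20 + -80 = -100 deg
  cos(-100 deg) = -0.1736, sin(-100 deg) = -0.9848
  joint[2] = (1.7854, -0.6498) + 6.4 * (-0.1736, -0.9848) = (1.7854 + -1.1113, -0.6498 + -6.3028) = (0.6741, -6.9526)
End effector: (0.6741, -6.9526)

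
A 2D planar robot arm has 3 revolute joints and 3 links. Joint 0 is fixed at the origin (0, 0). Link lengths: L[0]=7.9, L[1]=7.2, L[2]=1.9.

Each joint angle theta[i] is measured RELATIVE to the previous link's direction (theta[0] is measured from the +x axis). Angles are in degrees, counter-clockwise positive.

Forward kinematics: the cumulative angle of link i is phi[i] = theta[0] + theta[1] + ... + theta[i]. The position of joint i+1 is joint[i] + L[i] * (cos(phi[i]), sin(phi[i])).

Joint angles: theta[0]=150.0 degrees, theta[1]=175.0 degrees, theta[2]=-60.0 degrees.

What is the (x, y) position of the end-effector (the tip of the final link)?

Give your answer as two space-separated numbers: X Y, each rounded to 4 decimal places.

Answer: -1.1093 -2.0725

Derivation:
joint[0] = (0.0000, 0.0000)  (base)
link 0: phi[0] = 150 = 150 deg
  cos(150 deg) = -0.8660, sin(150 deg) = 0.5000
  joint[1] = (0.0000, 0.0000) + 7.9 * (-0.8660, 0.5000) = (0.0000 + -6.8416, 0.0000 + 3.9500) = (-6.8416, 3.9500)
link 1: phi[1] = 150 + 175 = 325 deg
  cos(325 deg) = 0.8192, sin(325 deg) = -0.5736
  joint[2] = (-6.8416, 3.9500) + 7.2 * (0.8192, -0.5736) = (-6.8416 + 5.8979, 3.9500 + -4.1298) = (-0.9437, -0.1798)
link 2: phi[2] = 150 + 175 + -60 = 265 deg
  cos(265 deg) = -0.0872, sin(265 deg) = -0.9962
  joint[3] = (-0.9437, -0.1798) + 1.9 * (-0.0872, -0.9962) = (-0.9437 + -0.1656, -0.1798 + -1.8928) = (-1.1093, -2.0725)
End effector: (-1.1093, -2.0725)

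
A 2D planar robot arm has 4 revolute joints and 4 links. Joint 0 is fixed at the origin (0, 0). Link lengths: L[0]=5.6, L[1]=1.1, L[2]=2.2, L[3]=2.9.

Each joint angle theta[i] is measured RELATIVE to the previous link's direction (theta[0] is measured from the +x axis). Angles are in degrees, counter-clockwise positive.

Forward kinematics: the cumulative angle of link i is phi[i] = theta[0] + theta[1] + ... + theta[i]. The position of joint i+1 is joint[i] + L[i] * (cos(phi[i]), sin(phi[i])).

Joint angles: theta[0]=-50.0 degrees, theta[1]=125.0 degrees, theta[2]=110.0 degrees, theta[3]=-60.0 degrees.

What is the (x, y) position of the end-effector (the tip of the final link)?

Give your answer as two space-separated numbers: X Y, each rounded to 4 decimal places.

Answer: 0.0293 -1.0435

Derivation:
joint[0] = (0.0000, 0.0000)  (base)
link 0: phi[0] = -50 = -50 deg
  cos(-50 deg) = 0.6428, sin(-50 deg) = -0.7660
  joint[1] = (0.0000, 0.0000) + 5.6 * (0.6428, -0.7660) = (0.0000 + 3.5996, 0.0000 + -4.2898) = (3.5996, -4.2898)
link 1: phi[1] = -50 + 125 = 75 deg
  cos(75 deg) = 0.2588, sin(75 deg) = 0.9659
  joint[2] = (3.5996, -4.2898) + 1.1 * (0.2588, 0.9659) = (3.5996 + 0.2847, -4.2898 + 1.0625) = (3.8843, -3.2273)
link 2: phi[2] = -50 + 125 + 110 = 185 deg
  cos(185 deg) = -0.9962, sin(185 deg) = -0.0872
  joint[3] = (3.8843, -3.2273) + 2.2 * (-0.9962, -0.0872) = (3.8843 + -2.1916, -3.2273 + -0.1917) = (1.6927, -3.4191)
link 3: phi[3] = -50 + 125 + 110 + -60 = 125 deg
  cos(125 deg) = -0.5736, sin(125 deg) = 0.8192
  joint[4] = (1.6927, -3.4191) + 2.9 * (-0.5736, 0.8192) = (1.6927 + -1.6634, -3.4191 + 2.3755) = (0.0293, -1.0435)
End effector: (0.0293, -1.0435)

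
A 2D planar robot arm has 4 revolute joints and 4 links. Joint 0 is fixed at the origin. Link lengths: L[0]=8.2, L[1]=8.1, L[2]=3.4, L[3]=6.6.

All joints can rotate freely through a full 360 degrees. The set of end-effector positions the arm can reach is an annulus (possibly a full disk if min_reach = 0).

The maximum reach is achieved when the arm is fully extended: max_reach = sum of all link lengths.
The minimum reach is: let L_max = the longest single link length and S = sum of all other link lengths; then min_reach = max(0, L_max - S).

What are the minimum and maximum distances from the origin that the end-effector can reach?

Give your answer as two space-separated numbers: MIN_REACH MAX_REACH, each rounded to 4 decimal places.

Link lengths: [8.2, 8.1, 3.4, 6.6]
max_reach = 8.2 + 8.1 + 3.4 + 6.6 = 26.3
L_max = max([8.2, 8.1, 3.4, 6.6]) = 8.2
S (sum of others) = 26.3 - 8.2 = 18.1
min_reach = max(0, 8.2 - 18.1) = max(0, -9.9) = 0

Answer: 0.0000 26.3000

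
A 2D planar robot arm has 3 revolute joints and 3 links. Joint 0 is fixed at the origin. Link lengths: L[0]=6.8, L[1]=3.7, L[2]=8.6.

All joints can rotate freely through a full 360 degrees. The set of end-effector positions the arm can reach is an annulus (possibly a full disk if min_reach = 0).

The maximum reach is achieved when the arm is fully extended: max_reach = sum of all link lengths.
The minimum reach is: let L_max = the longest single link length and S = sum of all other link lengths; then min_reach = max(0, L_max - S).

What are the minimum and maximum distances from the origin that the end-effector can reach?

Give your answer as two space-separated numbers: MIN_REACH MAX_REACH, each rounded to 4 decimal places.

Answer: 0.0000 19.1000

Derivation:
Link lengths: [6.8, 3.7, 8.6]
max_reach = 6.8 + 3.7 + 8.6 = 19.1
L_max = max([6.8, 3.7, 8.6]) = 8.6
S (sum of others) = 19.1 - 8.6 = 10.5
min_reach = max(0, 8.6 - 10.5) = max(0, -1.9) = 0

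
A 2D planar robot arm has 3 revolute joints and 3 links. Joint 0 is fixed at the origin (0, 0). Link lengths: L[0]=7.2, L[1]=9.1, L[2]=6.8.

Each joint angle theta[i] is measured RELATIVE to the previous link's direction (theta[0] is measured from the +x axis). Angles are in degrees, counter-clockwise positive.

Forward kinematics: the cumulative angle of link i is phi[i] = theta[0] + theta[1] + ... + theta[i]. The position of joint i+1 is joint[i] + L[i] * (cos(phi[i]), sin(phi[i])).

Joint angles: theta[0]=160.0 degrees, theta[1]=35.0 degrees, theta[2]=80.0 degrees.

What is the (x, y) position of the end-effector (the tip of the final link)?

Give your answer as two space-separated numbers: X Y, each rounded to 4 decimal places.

Answer: -14.9631 -6.6668

Derivation:
joint[0] = (0.0000, 0.0000)  (base)
link 0: phi[0] = 160 = 160 deg
  cos(160 deg) = -0.9397, sin(160 deg) = 0.3420
  joint[1] = (0.0000, 0.0000) + 7.2 * (-0.9397, 0.3420) = (0.0000 + -6.7658, 0.0000 + 2.4625) = (-6.7658, 2.4625)
link 1: phi[1] = 160 + 35 = 195 deg
  cos(195 deg) = -0.9659, sin(195 deg) = -0.2588
  joint[2] = (-6.7658, 2.4625) + 9.1 * (-0.9659, -0.2588) = (-6.7658 + -8.7899, 2.4625 + -2.3553) = (-15.5557, 0.1073)
link 2: phi[2] = 160 + 35 + 80 = 275 deg
  cos(275 deg) = 0.0872, sin(275 deg) = -0.9962
  joint[3] = (-15.5557, 0.1073) + 6.8 * (0.0872, -0.9962) = (-15.5557 + 0.5927, 0.1073 + -6.7741) = (-14.9631, -6.6668)
End effector: (-14.9631, -6.6668)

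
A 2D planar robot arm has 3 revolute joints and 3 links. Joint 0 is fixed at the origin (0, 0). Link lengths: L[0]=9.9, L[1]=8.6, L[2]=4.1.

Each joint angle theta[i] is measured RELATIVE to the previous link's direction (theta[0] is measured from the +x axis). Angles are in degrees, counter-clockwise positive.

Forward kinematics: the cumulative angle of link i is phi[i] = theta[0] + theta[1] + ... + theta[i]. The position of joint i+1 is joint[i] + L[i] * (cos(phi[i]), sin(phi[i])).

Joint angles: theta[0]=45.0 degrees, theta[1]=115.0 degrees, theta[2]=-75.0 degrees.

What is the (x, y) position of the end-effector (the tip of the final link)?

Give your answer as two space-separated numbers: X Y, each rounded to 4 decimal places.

Answer: -0.7237 14.0261

Derivation:
joint[0] = (0.0000, 0.0000)  (base)
link 0: phi[0] = 45 = 45 deg
  cos(45 deg) = 0.7071, sin(45 deg) = 0.7071
  joint[1] = (0.0000, 0.0000) + 9.9 * (0.7071, 0.7071) = (0.0000 + 7.0004, 0.0000 + 7.0004) = (7.0004, 7.0004)
link 1: phi[1] = 45 + 115 = 160 deg
  cos(160 deg) = -0.9397, sin(160 deg) = 0.3420
  joint[2] = (7.0004, 7.0004) + 8.6 * (-0.9397, 0.3420) = (7.0004 + -8.0814, 7.0004 + 2.9414) = (-1.0810, 9.9417)
link 2: phi[2] = 45 + 115 + -75 = 85 deg
  cos(85 deg) = 0.0872, sin(85 deg) = 0.9962
  joint[3] = (-1.0810, 9.9417) + 4.1 * (0.0872, 0.9962) = (-1.0810 + 0.3573, 9.9417 + 4.0844) = (-0.7237, 14.0261)
End effector: (-0.7237, 14.0261)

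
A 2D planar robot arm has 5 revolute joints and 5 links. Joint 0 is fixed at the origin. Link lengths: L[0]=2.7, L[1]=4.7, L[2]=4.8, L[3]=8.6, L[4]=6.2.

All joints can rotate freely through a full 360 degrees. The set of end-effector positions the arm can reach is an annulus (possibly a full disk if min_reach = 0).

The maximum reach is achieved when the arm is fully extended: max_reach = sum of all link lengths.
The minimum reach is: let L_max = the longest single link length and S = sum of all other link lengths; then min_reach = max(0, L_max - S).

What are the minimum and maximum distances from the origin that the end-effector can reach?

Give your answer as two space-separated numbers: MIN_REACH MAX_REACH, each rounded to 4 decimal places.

Answer: 0.0000 27.0000

Derivation:
Link lengths: [2.7, 4.7, 4.8, 8.6, 6.2]
max_reach = 2.7 + 4.7 + 4.8 + 8.6 + 6.2 = 27
L_max = max([2.7, 4.7, 4.8, 8.6, 6.2]) = 8.6
S (sum of others) = 27 - 8.6 = 18.4
min_reach = max(0, 8.6 - 18.4) = max(0, -9.8) = 0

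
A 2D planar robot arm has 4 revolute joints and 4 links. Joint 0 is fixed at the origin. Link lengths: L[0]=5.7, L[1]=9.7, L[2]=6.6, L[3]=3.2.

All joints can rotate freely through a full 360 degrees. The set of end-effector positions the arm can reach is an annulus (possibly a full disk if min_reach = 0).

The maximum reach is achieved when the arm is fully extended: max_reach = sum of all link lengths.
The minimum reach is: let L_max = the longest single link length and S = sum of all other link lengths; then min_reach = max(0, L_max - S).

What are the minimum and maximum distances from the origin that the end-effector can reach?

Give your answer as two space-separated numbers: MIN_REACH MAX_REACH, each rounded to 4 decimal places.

Answer: 0.0000 25.2000

Derivation:
Link lengths: [5.7, 9.7, 6.6, 3.2]
max_reach = 5.7 + 9.7 + 6.6 + 3.2 = 25.2
L_max = max([5.7, 9.7, 6.6, 3.2]) = 9.7
S (sum of others) = 25.2 - 9.7 = 15.5
min_reach = max(0, 9.7 - 15.5) = max(0, -5.8) = 0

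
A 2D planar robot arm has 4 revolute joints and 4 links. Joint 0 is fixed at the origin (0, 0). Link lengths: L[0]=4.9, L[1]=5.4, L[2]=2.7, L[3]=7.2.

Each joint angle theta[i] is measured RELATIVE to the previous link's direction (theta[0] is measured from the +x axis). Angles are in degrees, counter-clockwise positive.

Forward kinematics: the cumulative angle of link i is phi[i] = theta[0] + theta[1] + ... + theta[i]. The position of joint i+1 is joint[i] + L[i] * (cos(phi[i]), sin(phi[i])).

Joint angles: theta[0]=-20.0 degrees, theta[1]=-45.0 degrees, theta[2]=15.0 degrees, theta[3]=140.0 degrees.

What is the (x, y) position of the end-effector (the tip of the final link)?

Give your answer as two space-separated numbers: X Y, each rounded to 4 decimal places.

joint[0] = (0.0000, 0.0000)  (base)
link 0: phi[0] = -20 = -20 deg
  cos(-20 deg) = 0.9397, sin(-20 deg) = -0.3420
  joint[1] = (0.0000, 0.0000) + 4.9 * (0.9397, -0.3420) = (0.0000 + 4.6045, 0.0000 + -1.6759) = (4.6045, -1.6759)
link 1: phi[1] = -20 + -45 = -65 deg
  cos(-65 deg) = 0.4226, sin(-65 deg) = -0.9063
  joint[2] = (4.6045, -1.6759) + 5.4 * (0.4226, -0.9063) = (4.6045 + 2.2821, -1.6759 + -4.8941) = (6.8866, -6.5700)
link 2: phi[2] = -20 + -45 + 15 = -50 deg
  cos(-50 deg) = 0.6428, sin(-50 deg) = -0.7660
  joint[3] = (6.8866, -6.5700) + 2.7 * (0.6428, -0.7660) = (6.8866 + 1.7355, -6.5700 + -2.0683) = (8.6222, -8.6383)
link 3: phi[3] = -20 + -45 + 15 + 140 = 90 deg
  cos(90 deg) = 0.0000, sin(90 deg) = 1.0000
  joint[4] = (8.6222, -8.6383) + 7.2 * (0.0000, 1.0000) = (8.6222 + 0.0000, -8.6383 + 7.2000) = (8.6222, -1.4383)
End effector: (8.6222, -1.4383)

Answer: 8.6222 -1.4383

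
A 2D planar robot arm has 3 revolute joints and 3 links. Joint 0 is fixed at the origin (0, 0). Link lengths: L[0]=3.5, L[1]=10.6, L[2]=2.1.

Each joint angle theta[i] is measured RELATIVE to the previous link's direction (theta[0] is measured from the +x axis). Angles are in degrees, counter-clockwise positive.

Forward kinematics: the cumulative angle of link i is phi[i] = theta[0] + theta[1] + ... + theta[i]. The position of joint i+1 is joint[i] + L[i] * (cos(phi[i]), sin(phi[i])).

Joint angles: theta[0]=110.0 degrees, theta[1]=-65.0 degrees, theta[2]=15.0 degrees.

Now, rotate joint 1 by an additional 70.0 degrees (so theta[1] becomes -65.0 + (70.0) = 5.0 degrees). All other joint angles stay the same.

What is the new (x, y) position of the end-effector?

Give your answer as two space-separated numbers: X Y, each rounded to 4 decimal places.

joint[0] = (0.0000, 0.0000)  (base)
link 0: phi[0] = 110 = 110 deg
  cos(110 deg) = -0.3420, sin(110 deg) = 0.9397
  joint[1] = (0.0000, 0.0000) + 3.5 * (-0.3420, 0.9397) = (0.0000 + -1.1971, 0.0000 + 3.2889) = (-1.1971, 3.2889)
link 1: phi[1] = 110 + 5 = 115 deg
  cos(115 deg) = -0.4226, sin(115 deg) = 0.9063
  joint[2] = (-1.1971, 3.2889) + 10.6 * (-0.4226, 0.9063) = (-1.1971 + -4.4798, 3.2889 + 9.6069) = (-5.6768, 12.8958)
link 2: phi[2] = 110 + 5 + 15 = 130 deg
  cos(130 deg) = -0.6428, sin(130 deg) = 0.7660
  joint[3] = (-5.6768, 12.8958) + 2.1 * (-0.6428, 0.7660) = (-5.6768 + -1.3499, 12.8958 + 1.6087) = (-7.0267, 14.5045)
End effector: (-7.0267, 14.5045)

Answer: -7.0267 14.5045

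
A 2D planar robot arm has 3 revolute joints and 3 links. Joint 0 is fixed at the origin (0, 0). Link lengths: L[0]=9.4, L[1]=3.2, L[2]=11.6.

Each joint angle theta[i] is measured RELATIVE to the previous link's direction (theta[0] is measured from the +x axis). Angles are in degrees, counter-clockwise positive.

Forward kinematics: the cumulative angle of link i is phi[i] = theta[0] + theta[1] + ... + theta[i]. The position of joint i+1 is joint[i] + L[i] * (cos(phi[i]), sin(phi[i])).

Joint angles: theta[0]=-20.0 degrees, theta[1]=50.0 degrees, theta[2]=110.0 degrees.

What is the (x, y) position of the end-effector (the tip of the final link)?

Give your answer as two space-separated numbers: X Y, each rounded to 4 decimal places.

joint[0] = (0.0000, 0.0000)  (base)
link 0: phi[0] = -20 = -20 deg
  cos(-20 deg) = 0.9397, sin(-20 deg) = -0.3420
  joint[1] = (0.0000, 0.0000) + 9.4 * (0.9397, -0.3420) = (0.0000 + 8.8331, 0.0000 + -3.2150) = (8.8331, -3.2150)
link 1: phi[1] = -20 + 50 = 30 deg
  cos(30 deg) = 0.8660, sin(30 deg) = 0.5000
  joint[2] = (8.8331, -3.2150) + 3.2 * (0.8660, 0.5000) = (8.8331 + 2.7713, -3.2150 + 1.6000) = (11.6044, -1.6150)
link 2: phi[2] = -20 + 50 + 110 = 140 deg
  cos(140 deg) = -0.7660, sin(140 deg) = 0.6428
  joint[3] = (11.6044, -1.6150) + 11.6 * (-0.7660, 0.6428) = (11.6044 + -8.8861, -1.6150 + 7.4563) = (2.7183, 5.8413)
End effector: (2.7183, 5.8413)

Answer: 2.7183 5.8413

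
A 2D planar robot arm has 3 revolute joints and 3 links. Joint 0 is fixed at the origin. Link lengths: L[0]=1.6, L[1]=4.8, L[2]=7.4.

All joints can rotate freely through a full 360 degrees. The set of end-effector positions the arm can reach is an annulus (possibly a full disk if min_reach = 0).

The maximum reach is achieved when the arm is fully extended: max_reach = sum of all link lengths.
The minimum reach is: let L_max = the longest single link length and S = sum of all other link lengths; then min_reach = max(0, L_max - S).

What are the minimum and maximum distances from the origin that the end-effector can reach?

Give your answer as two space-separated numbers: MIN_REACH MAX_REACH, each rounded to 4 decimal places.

Link lengths: [1.6, 4.8, 7.4]
max_reach = 1.6 + 4.8 + 7.4 = 13.8
L_max = max([1.6, 4.8, 7.4]) = 7.4
S (sum of others) = 13.8 - 7.4 = 6.4
min_reach = max(0, 7.4 - 6.4) = max(0, 1) = 1

Answer: 1.0000 13.8000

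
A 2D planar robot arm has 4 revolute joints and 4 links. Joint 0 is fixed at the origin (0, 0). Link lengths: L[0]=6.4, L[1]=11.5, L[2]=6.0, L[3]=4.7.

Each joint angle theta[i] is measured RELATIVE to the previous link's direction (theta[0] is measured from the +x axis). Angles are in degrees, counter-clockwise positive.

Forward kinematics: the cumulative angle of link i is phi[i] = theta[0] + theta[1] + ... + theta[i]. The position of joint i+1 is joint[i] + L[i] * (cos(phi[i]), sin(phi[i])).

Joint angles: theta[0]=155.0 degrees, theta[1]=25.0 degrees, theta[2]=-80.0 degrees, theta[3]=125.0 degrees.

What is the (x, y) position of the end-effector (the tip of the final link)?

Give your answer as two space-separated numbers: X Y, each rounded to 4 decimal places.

Answer: -21.6657 5.2902

Derivation:
joint[0] = (0.0000, 0.0000)  (base)
link 0: phi[0] = 155 = 155 deg
  cos(155 deg) = -0.9063, sin(155 deg) = 0.4226
  joint[1] = (0.0000, 0.0000) + 6.4 * (-0.9063, 0.4226) = (0.0000 + -5.8004, 0.0000 + 2.7048) = (-5.8004, 2.7048)
link 1: phi[1] = 155 + 25 = 180 deg
  cos(180 deg) = -1.0000, sin(180 deg) = 0.0000
  joint[2] = (-5.8004, 2.7048) + 11.5 * (-1.0000, 0.0000) = (-5.8004 + -11.5000, 2.7048 + 0.0000) = (-17.3004, 2.7048)
link 2: phi[2] = 155 + 25 + -80 = 100 deg
  cos(100 deg) = -0.1736, sin(100 deg) = 0.9848
  joint[3] = (-17.3004, 2.7048) + 6 * (-0.1736, 0.9848) = (-17.3004 + -1.0419, 2.7048 + 5.9088) = (-18.3423, 8.6136)
link 3: phi[3] = 155 + 25 + -80 + 125 = 225 deg
  cos(225 deg) = -0.7071, sin(225 deg) = -0.7071
  joint[4] = (-18.3423, 8.6136) + 4.7 * (-0.7071, -0.7071) = (-18.3423 + -3.3234, 8.6136 + -3.3234) = (-21.6657, 5.2902)
End effector: (-21.6657, 5.2902)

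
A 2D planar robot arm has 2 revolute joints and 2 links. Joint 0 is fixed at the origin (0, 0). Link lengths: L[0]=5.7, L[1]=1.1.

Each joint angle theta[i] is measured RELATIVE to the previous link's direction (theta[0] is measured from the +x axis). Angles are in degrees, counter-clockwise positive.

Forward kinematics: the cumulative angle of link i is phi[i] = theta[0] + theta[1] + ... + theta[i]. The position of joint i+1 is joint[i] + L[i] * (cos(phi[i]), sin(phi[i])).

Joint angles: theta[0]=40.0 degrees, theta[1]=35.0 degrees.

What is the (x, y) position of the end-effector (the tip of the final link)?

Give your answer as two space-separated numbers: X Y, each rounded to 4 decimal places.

Answer: 4.6512 4.7264

Derivation:
joint[0] = (0.0000, 0.0000)  (base)
link 0: phi[0] = 40 = 40 deg
  cos(40 deg) = 0.7660, sin(40 deg) = 0.6428
  joint[1] = (0.0000, 0.0000) + 5.7 * (0.7660, 0.6428) = (0.0000 + 4.3665, 0.0000 + 3.6639) = (4.3665, 3.6639)
link 1: phi[1] = 40 + 35 = 75 deg
  cos(75 deg) = 0.2588, sin(75 deg) = 0.9659
  joint[2] = (4.3665, 3.6639) + 1.1 * (0.2588, 0.9659) = (4.3665 + 0.2847, 3.6639 + 1.0625) = (4.6512, 4.7264)
End effector: (4.6512, 4.7264)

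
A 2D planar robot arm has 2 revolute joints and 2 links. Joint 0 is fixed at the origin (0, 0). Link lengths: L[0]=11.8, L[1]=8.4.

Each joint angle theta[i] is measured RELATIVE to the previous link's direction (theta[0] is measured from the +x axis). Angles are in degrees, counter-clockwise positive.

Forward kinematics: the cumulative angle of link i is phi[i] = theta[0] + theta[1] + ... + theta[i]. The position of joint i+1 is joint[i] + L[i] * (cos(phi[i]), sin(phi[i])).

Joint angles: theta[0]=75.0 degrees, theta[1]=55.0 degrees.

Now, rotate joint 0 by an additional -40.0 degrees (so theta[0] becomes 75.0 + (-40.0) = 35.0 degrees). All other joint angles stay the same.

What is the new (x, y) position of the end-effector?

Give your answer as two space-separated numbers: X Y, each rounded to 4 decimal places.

Answer: 9.6660 15.1682

Derivation:
joint[0] = (0.0000, 0.0000)  (base)
link 0: phi[0] = 35 = 35 deg
  cos(35 deg) = 0.8192, sin(35 deg) = 0.5736
  joint[1] = (0.0000, 0.0000) + 11.8 * (0.8192, 0.5736) = (0.0000 + 9.6660, 0.0000 + 6.7682) = (9.6660, 6.7682)
link 1: phi[1] = 35 + 55 = 90 deg
  cos(90 deg) = 0.0000, sin(90 deg) = 1.0000
  joint[2] = (9.6660, 6.7682) + 8.4 * (0.0000, 1.0000) = (9.6660 + 0.0000, 6.7682 + 8.4000) = (9.6660, 15.1682)
End effector: (9.6660, 15.1682)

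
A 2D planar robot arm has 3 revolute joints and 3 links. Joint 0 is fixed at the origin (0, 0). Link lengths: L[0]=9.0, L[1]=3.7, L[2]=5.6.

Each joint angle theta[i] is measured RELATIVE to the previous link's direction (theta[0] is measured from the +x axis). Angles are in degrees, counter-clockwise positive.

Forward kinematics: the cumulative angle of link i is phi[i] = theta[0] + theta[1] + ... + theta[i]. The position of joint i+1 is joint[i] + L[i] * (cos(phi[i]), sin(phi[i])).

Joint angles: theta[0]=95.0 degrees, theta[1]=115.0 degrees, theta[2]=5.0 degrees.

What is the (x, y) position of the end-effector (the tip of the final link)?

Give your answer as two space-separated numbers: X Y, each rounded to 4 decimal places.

joint[0] = (0.0000, 0.0000)  (base)
link 0: phi[0] = 95 = 95 deg
  cos(95 deg) = -0.0872, sin(95 deg) = 0.9962
  joint[1] = (0.0000, 0.0000) + 9 * (-0.0872, 0.9962) = (0.0000 + -0.7844, 0.0000 + 8.9658) = (-0.7844, 8.9658)
link 1: phi[1] = 95 + 115 = 210 deg
  cos(210 deg) = -0.8660, sin(210 deg) = -0.5000
  joint[2] = (-0.7844, 8.9658) + 3.7 * (-0.8660, -0.5000) = (-0.7844 + -3.2043, 8.9658 + -1.8500) = (-3.9887, 7.1158)
link 2: phi[2] = 95 + 115 + 5 = 215 deg
  cos(215 deg) = -0.8192, sin(215 deg) = -0.5736
  joint[3] = (-3.9887, 7.1158) + 5.6 * (-0.8192, -0.5736) = (-3.9887 + -4.5873, 7.1158 + -3.2120) = (-8.5759, 3.9037)
End effector: (-8.5759, 3.9037)

Answer: -8.5759 3.9037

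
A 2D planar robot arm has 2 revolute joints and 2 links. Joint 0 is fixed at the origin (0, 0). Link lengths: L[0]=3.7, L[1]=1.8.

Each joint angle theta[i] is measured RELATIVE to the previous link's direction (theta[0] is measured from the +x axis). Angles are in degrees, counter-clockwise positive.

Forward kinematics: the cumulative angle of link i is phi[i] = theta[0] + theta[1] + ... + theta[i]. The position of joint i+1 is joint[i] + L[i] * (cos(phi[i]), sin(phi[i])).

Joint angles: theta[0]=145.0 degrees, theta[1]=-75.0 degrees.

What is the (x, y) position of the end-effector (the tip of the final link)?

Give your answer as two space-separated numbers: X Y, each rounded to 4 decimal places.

joint[0] = (0.0000, 0.0000)  (base)
link 0: phi[0] = 145 = 145 deg
  cos(145 deg) = -0.8192, sin(145 deg) = 0.5736
  joint[1] = (0.0000, 0.0000) + 3.7 * (-0.8192, 0.5736) = (0.0000 + -3.0309, 0.0000 + 2.1222) = (-3.0309, 2.1222)
link 1: phi[1] = 145 + -75 = 70 deg
  cos(70 deg) = 0.3420, sin(70 deg) = 0.9397
  joint[2] = (-3.0309, 2.1222) + 1.8 * (0.3420, 0.9397) = (-3.0309 + 0.6156, 2.1222 + 1.6914) = (-2.4152, 3.8137)
End effector: (-2.4152, 3.8137)

Answer: -2.4152 3.8137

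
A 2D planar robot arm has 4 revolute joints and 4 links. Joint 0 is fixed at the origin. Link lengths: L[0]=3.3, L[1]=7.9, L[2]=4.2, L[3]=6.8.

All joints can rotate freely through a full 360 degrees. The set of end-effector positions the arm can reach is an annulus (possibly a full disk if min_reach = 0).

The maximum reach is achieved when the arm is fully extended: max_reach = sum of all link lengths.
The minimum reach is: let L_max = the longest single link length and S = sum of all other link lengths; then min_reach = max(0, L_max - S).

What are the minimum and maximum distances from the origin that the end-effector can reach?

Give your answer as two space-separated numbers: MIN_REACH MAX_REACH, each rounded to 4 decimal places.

Answer: 0.0000 22.2000

Derivation:
Link lengths: [3.3, 7.9, 4.2, 6.8]
max_reach = 3.3 + 7.9 + 4.2 + 6.8 = 22.2
L_max = max([3.3, 7.9, 4.2, 6.8]) = 7.9
S (sum of others) = 22.2 - 7.9 = 14.3
min_reach = max(0, 7.9 - 14.3) = max(0, -6.4) = 0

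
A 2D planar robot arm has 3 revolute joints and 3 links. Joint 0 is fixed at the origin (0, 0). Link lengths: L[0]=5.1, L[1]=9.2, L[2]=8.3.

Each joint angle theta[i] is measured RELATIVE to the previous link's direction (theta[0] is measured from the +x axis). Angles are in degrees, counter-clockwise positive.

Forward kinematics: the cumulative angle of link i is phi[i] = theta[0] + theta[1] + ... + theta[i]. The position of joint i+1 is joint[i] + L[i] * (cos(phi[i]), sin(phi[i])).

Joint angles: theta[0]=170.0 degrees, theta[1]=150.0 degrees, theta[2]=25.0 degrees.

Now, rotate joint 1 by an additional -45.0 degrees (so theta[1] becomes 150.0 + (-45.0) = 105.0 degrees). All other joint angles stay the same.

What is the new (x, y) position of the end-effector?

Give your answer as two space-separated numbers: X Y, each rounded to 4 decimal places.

joint[0] = (0.0000, 0.0000)  (base)
link 0: phi[0] = 170 = 170 deg
  cos(170 deg) = -0.9848, sin(170 deg) = 0.1736
  joint[1] = (0.0000, 0.0000) + 5.1 * (-0.9848, 0.1736) = (0.0000 + -5.0225, 0.0000 + 0.8856) = (-5.0225, 0.8856)
link 1: phi[1] = 170 + 105 = 275 deg
  cos(275 deg) = 0.0872, sin(275 deg) = -0.9962
  joint[2] = (-5.0225, 0.8856) + 9.2 * (0.0872, -0.9962) = (-5.0225 + 0.8018, 0.8856 + -9.1650) = (-4.2207, -8.2794)
link 2: phi[2] = 170 + 105 + 25 = 300 deg
  cos(300 deg) = 0.5000, sin(300 deg) = -0.8660
  joint[3] = (-4.2207, -8.2794) + 8.3 * (0.5000, -0.8660) = (-4.2207 + 4.1500, -8.2794 + -7.1880) = (-0.0707, -15.4674)
End effector: (-0.0707, -15.4674)

Answer: -0.0707 -15.4674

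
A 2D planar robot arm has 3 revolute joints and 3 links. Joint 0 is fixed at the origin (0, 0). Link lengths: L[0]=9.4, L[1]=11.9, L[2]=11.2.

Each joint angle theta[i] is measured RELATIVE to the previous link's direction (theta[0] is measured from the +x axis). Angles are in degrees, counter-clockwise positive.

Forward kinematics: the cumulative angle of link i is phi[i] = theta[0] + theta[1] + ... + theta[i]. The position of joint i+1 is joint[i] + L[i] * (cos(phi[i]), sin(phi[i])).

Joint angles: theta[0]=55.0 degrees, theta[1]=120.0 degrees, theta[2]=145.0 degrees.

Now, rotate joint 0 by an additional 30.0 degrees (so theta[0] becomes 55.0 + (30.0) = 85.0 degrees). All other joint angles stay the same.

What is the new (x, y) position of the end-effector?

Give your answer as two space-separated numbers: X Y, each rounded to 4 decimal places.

joint[0] = (0.0000, 0.0000)  (base)
link 0: phi[0] = 85 = 85 deg
  cos(85 deg) = 0.0872, sin(85 deg) = 0.9962
  joint[1] = (0.0000, 0.0000) + 9.4 * (0.0872, 0.9962) = (0.0000 + 0.8193, 0.0000 + 9.3642) = (0.8193, 9.3642)
link 1: phi[1] = 85 + 120 = 205 deg
  cos(205 deg) = -0.9063, sin(205 deg) = -0.4226
  joint[2] = (0.8193, 9.3642) + 11.9 * (-0.9063, -0.4226) = (0.8193 + -10.7851, 9.3642 + -5.0292) = (-9.9658, 4.3351)
link 2: phi[2] = 85 + 120 + 145 = 350 deg
  cos(350 deg) = 0.9848, sin(350 deg) = -0.1736
  joint[3] = (-9.9658, 4.3351) + 11.2 * (0.9848, -0.1736) = (-9.9658 + 11.0298, 4.3351 + -1.9449) = (1.0640, 2.3902)
End effector: (1.0640, 2.3902)

Answer: 1.0640 2.3902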